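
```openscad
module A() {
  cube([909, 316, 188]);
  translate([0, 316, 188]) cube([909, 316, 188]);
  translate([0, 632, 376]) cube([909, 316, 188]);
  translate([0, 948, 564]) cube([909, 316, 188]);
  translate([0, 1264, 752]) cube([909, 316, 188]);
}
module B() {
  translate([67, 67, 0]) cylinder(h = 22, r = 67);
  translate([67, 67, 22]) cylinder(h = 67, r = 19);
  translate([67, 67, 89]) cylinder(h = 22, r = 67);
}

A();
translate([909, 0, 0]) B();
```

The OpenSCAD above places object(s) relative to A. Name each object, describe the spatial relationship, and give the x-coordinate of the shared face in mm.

A is a staircase. B is a spool. The spool is against the staircase's +x side, with their −y faces flush. The x-coordinate of the shared face is 909 mm.

The staircase's +x face and the spool's −x face are both at x = 909 mm.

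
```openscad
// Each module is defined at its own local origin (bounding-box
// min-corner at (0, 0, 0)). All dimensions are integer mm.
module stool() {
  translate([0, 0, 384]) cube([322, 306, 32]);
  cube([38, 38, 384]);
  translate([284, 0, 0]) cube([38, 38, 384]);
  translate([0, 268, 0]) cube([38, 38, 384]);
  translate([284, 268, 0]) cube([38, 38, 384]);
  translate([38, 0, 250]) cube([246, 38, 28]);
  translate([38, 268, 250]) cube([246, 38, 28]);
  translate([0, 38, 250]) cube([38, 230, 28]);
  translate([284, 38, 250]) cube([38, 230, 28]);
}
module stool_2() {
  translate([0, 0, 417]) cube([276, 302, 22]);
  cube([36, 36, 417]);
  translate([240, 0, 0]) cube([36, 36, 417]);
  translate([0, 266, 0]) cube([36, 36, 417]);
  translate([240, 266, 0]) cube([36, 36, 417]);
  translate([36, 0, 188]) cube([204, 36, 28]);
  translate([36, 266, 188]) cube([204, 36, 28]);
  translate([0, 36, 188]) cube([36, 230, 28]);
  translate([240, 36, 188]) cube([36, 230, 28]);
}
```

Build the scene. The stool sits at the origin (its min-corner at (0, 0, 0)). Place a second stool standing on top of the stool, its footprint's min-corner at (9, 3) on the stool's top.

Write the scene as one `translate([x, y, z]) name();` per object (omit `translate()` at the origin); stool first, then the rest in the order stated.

stool();
translate([9, 3, 416]) stool_2();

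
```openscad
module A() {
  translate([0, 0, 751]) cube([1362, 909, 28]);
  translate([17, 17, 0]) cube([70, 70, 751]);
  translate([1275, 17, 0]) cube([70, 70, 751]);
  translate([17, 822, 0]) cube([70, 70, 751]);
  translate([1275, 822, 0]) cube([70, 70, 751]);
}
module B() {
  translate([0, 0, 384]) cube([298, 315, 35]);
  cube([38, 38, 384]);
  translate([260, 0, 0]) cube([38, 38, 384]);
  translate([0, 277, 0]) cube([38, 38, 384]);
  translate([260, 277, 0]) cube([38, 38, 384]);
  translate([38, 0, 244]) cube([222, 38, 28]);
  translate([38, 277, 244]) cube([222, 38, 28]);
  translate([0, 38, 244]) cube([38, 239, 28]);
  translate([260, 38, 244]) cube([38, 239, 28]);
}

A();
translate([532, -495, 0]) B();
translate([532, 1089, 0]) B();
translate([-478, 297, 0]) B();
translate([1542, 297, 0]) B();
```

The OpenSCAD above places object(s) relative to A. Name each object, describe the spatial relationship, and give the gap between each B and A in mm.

Each stool's nearest face is 180 mm from the table's bounding box.

A is a table. B is a stool. Four stools sit around the table at the −y, +y, −x, +x sides. The gap between each stool and the table is 180 mm.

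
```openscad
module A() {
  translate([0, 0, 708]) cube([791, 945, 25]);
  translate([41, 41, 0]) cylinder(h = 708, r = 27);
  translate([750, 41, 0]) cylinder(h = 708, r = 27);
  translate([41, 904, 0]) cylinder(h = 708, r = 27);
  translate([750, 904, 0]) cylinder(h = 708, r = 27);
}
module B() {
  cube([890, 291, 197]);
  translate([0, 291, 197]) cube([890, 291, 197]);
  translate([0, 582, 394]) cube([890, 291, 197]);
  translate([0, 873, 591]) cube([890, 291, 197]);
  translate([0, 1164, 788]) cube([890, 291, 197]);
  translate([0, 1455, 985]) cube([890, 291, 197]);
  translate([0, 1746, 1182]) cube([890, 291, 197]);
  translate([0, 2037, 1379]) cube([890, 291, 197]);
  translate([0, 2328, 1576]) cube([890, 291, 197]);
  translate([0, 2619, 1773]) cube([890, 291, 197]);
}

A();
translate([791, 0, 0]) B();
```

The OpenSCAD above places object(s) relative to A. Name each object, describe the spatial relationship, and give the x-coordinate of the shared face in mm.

The table's +x face and the staircase's −x face are both at x = 791 mm.

A is a table. B is a staircase. The staircase is against the table's +x side, with their −y faces flush. The x-coordinate of the shared face is 791 mm.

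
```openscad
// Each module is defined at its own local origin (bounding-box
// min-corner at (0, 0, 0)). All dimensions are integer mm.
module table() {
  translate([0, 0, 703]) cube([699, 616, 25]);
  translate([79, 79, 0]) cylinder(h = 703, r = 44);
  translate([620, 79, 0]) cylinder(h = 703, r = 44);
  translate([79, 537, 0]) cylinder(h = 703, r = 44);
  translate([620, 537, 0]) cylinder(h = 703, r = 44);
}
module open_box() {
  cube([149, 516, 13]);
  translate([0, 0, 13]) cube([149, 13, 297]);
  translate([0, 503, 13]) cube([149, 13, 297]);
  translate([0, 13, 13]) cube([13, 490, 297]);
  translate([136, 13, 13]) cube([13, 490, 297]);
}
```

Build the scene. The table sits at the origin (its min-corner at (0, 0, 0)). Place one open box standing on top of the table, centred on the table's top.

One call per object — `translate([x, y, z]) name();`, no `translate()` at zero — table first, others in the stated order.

table();
translate([275, 50, 728]) open_box();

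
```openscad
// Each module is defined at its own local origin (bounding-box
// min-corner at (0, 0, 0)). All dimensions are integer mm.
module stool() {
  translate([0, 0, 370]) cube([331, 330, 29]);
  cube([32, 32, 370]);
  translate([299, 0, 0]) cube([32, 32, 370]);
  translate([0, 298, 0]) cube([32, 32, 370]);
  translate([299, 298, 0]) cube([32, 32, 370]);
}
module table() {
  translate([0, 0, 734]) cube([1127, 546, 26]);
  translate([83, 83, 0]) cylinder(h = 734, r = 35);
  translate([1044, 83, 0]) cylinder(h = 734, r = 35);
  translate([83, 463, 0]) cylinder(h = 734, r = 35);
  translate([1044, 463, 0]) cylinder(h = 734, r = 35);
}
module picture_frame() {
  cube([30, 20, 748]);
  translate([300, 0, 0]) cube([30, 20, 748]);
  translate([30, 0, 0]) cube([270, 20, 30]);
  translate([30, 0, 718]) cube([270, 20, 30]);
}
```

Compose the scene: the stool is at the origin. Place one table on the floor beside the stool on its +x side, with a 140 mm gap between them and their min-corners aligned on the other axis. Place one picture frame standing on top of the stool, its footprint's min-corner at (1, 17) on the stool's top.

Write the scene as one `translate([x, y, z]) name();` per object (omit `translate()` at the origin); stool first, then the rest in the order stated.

stool();
translate([471, 0, 0]) table();
translate([1, 17, 399]) picture_frame();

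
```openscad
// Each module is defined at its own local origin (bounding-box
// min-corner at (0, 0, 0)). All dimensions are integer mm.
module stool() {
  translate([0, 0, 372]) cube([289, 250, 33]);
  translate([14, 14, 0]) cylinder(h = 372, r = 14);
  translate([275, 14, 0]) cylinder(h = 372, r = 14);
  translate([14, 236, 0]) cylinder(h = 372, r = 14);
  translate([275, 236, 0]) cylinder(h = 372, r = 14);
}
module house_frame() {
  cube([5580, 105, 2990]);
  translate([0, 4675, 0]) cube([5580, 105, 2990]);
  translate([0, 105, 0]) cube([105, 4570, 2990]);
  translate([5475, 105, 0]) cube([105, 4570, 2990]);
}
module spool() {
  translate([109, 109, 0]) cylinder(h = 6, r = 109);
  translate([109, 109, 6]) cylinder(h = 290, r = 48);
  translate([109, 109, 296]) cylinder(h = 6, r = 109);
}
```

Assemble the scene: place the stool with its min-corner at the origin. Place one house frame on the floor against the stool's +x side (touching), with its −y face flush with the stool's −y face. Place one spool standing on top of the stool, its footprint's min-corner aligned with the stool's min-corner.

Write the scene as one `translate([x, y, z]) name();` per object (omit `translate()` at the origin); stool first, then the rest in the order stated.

stool();
translate([289, 0, 0]) house_frame();
translate([0, 0, 405]) spool();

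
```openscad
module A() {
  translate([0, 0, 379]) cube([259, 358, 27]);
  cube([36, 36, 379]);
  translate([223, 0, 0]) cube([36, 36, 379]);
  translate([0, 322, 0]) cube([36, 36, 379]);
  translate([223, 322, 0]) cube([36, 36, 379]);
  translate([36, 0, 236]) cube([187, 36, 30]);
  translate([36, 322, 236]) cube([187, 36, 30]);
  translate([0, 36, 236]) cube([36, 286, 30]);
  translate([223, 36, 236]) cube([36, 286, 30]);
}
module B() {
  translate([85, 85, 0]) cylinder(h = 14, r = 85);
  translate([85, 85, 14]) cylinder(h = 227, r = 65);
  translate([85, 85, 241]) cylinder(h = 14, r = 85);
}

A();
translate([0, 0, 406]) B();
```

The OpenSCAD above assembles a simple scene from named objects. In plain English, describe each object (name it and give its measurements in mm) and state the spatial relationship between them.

A is a four-legged stool. The seat is a 259×358×27 mm slab whose top surface is at z = 406 mm; four square legs, each 36×36 mm in cross-section, run from the floor (z = 0) to the underside of the seat, each flush with a corner of the seat. Four stretchers, 36 mm wide and 30 mm tall, connect adjacent legs with their undersides at z = 236 mm, each running between the inner faces of the legs it joins and aligned with the legs' outer faces on the other axis.

B is a spool: two coaxial disc flanges of radius 85 mm and thickness 14 mm, joined by a core cylinder of radius 65 mm and height 227 mm. The lower flange rests on z = 0 and the three cylinders share a vertical axis.

The spool is on top of the stool.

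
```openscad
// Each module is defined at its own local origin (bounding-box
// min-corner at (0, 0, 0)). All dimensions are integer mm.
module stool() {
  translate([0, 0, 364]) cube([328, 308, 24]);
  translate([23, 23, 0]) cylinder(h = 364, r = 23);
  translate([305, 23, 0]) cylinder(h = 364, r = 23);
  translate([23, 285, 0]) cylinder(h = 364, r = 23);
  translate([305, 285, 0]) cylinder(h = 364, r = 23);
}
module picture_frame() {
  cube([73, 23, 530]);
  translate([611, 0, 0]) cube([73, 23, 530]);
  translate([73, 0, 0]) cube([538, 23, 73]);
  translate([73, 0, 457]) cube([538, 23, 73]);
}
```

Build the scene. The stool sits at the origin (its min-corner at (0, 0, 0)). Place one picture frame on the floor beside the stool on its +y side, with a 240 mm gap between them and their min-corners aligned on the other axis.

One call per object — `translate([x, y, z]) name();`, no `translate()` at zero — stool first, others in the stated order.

stool();
translate([0, 548, 0]) picture_frame();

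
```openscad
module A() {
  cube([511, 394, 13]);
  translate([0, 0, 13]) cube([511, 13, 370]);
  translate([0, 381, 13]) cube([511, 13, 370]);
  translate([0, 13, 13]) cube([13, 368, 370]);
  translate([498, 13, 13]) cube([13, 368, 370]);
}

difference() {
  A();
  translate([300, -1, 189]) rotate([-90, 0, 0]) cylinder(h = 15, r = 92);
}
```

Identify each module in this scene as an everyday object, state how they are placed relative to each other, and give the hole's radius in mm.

A is an open box. The open box has a circular hole through its front wall. The hole's radius is 92 mm.

The subtracted cylinder has r = 92 mm.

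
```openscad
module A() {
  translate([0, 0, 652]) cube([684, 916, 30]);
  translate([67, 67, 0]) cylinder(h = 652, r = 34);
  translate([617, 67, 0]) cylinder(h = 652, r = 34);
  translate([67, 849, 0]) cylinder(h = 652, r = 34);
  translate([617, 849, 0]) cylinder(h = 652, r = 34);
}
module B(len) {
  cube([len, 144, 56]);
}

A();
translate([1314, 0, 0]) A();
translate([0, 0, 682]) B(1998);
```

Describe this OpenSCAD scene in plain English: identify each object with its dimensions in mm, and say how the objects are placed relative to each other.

A is a rectangular dining table. The top is 684×916×30 mm with its upper surface at z = 682 mm. It stands on four round legs of 68 mm diameter, each leg's bounding box inset 33 mm from the nearest pair of top edges, running from the floor to the underside of the top.

B is a rectangular beam 1998 mm long (x), 144 mm deep (y), 56 mm thick (z).

The beam spans the tops of two tables placed 630 mm apart, resting at z = 682 mm.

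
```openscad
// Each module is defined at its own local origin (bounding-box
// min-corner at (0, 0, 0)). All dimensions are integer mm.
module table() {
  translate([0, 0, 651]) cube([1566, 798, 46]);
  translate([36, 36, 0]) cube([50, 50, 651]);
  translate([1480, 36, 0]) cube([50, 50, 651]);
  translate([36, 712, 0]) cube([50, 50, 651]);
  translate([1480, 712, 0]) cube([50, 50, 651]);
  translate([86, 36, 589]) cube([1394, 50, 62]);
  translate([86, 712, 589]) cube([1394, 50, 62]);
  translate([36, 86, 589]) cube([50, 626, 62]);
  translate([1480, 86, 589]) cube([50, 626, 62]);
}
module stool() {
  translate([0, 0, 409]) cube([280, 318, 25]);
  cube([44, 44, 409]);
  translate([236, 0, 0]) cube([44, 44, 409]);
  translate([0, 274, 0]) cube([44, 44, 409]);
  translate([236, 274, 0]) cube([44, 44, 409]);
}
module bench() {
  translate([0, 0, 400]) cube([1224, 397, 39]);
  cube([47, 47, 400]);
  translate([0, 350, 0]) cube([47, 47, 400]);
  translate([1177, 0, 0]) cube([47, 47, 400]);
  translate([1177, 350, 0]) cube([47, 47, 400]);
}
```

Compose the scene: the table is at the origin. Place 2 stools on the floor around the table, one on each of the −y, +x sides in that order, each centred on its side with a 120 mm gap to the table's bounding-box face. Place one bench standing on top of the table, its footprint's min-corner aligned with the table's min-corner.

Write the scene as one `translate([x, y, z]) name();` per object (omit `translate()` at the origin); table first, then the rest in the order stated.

table();
translate([643, -438, 0]) stool();
translate([1686, 240, 0]) stool();
translate([0, 0, 697]) bench();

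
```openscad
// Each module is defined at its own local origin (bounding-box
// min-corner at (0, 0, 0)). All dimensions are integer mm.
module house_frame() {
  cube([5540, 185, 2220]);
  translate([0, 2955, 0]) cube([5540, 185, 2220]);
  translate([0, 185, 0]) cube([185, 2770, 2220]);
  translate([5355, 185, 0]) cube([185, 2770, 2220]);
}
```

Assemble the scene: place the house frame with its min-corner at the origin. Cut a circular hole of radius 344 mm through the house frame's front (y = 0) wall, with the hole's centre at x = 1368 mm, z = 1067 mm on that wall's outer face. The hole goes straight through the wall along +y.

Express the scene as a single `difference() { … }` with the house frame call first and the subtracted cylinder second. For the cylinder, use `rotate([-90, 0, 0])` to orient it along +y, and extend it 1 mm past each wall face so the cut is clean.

difference() {
  house_frame();
  translate([1368, -1, 1067]) rotate([-90, 0, 0]) cylinder(h = 187, r = 344);
}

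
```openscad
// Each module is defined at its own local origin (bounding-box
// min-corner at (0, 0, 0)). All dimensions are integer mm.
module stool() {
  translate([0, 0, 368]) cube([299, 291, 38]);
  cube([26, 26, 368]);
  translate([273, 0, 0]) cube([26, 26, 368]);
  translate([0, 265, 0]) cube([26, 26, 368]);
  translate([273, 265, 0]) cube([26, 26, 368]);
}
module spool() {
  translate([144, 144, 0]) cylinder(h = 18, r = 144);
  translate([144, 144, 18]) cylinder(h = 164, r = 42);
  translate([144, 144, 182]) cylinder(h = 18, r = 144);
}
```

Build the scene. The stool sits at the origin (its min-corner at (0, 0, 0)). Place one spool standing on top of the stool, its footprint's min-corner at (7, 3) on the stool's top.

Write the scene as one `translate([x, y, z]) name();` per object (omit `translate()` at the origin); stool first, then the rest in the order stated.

stool();
translate([7, 3, 406]) spool();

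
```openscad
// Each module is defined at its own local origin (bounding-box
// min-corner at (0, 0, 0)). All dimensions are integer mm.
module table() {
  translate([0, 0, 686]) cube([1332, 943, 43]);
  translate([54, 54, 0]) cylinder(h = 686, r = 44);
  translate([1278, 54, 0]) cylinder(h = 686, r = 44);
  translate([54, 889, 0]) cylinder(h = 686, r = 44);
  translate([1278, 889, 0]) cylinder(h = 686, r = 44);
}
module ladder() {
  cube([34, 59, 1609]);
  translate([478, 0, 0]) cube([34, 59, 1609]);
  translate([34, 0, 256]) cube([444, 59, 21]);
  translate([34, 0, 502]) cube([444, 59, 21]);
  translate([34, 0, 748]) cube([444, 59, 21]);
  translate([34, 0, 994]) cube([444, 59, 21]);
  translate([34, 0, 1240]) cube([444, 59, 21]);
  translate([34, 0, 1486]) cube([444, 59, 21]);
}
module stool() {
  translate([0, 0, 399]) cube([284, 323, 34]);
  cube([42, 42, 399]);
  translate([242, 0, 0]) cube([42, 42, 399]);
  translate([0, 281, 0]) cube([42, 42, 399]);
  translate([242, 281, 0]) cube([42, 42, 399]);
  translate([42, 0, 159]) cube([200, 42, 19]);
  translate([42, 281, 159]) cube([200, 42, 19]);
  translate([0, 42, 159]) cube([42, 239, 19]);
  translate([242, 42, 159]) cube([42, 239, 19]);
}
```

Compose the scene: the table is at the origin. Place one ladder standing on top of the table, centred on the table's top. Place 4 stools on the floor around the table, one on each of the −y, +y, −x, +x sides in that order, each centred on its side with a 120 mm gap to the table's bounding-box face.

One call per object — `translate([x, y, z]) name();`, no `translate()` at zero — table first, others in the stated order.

table();
translate([410, 442, 729]) ladder();
translate([524, -443, 0]) stool();
translate([524, 1063, 0]) stool();
translate([-404, 310, 0]) stool();
translate([1452, 310, 0]) stool();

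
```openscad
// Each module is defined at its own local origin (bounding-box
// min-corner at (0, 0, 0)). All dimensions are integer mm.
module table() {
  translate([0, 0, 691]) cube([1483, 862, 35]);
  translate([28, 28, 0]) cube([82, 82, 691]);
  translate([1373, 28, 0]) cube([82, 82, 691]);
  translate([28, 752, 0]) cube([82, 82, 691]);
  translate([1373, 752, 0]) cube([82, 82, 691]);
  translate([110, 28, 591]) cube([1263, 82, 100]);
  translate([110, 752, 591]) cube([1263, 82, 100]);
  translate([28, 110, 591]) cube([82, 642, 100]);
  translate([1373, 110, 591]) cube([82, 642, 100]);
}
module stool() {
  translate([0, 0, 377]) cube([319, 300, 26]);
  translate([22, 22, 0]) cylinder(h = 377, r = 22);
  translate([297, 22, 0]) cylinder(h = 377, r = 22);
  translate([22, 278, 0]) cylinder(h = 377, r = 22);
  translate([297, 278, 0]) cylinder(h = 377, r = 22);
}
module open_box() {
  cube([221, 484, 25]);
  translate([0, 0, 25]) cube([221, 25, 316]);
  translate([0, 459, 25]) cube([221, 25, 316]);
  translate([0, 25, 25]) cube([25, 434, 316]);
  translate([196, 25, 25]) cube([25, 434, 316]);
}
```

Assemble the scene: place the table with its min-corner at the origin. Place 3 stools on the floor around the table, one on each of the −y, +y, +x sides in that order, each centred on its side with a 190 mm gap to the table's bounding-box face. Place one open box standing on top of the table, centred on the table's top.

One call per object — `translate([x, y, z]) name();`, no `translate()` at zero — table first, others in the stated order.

table();
translate([582, -490, 0]) stool();
translate([582, 1052, 0]) stool();
translate([1673, 281, 0]) stool();
translate([631, 189, 726]) open_box();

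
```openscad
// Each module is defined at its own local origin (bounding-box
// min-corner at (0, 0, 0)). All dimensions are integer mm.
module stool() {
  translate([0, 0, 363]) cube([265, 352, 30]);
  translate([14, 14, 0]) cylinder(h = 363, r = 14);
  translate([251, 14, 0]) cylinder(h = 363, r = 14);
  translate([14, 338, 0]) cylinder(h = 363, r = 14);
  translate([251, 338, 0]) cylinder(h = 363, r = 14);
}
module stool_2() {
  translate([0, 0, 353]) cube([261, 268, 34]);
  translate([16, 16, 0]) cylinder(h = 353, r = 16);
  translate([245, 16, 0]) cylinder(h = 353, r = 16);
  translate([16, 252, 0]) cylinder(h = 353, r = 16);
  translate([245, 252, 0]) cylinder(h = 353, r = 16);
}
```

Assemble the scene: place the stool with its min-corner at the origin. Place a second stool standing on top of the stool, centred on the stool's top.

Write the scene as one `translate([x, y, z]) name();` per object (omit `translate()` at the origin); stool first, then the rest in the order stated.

stool();
translate([2, 42, 393]) stool_2();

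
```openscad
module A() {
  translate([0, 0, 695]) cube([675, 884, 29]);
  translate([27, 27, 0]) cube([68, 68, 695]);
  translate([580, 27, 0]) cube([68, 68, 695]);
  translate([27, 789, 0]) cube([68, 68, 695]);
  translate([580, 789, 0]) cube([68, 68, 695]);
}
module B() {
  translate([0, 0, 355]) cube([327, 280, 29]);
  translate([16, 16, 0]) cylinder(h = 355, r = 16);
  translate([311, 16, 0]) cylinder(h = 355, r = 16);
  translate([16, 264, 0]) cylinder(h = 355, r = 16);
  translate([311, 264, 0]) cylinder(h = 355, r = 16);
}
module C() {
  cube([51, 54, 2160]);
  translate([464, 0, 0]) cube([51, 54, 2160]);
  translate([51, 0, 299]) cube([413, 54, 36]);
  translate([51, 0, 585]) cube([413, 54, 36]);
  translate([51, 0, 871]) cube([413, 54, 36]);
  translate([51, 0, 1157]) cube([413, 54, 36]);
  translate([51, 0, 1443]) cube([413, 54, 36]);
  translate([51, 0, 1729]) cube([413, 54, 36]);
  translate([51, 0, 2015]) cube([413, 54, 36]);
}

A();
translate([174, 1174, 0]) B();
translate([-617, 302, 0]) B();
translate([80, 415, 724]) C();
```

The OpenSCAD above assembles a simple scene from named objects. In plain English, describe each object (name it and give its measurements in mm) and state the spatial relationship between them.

A is a rectangular dining table. The top is 675×884×29 mm with its upper surface at z = 724 mm. It stands on four 68×68 mm square legs, each inset 27 mm from the nearest pair of top edges, running from the floor to the underside of the top.

B is a four-legged stool. The seat is 327×280 mm, 29 mm thick, top at z = 384 mm. It stands on four round legs, each 32 mm in diameter, from z = 0 to the seat underside, each leg's axis is inset half a diameter from the nearest pair of seat edges (so the leg's bounding box is flush with the corner).

C is a wooden ladder with two side rails of 51×54 mm section and 2160 mm height, set 515 mm apart overall. Between them run 7 rectangular rungs (54 mm deep, 36 mm thick), front faces flush with the rails' −y face. The bottom of the first rung is 299 mm above the floor and each subsequent rung is 286 mm higher than the one below.

Two stools sit around the table at the +y, −x sides. The ladder is on top of the table, centred.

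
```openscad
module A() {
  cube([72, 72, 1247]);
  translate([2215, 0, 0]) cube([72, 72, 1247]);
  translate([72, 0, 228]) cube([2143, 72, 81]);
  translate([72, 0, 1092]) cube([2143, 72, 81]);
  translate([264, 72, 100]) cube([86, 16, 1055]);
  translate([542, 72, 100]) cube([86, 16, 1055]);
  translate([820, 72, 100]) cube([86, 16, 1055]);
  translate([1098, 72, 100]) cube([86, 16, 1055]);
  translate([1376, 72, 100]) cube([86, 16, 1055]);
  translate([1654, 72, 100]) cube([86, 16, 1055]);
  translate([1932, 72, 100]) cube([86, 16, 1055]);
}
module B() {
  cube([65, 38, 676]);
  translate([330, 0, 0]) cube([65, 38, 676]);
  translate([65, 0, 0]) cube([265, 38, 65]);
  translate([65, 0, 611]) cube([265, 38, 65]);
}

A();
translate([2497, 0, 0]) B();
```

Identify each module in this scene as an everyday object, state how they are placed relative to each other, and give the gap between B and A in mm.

The picture frame's nearest face is 210 mm from the fence section's +x face.

A is a fence section. B is a picture frame. The picture frame is on the floor beside the fence section on its +x side. The gap between the picture frame and the fence section is 210 mm.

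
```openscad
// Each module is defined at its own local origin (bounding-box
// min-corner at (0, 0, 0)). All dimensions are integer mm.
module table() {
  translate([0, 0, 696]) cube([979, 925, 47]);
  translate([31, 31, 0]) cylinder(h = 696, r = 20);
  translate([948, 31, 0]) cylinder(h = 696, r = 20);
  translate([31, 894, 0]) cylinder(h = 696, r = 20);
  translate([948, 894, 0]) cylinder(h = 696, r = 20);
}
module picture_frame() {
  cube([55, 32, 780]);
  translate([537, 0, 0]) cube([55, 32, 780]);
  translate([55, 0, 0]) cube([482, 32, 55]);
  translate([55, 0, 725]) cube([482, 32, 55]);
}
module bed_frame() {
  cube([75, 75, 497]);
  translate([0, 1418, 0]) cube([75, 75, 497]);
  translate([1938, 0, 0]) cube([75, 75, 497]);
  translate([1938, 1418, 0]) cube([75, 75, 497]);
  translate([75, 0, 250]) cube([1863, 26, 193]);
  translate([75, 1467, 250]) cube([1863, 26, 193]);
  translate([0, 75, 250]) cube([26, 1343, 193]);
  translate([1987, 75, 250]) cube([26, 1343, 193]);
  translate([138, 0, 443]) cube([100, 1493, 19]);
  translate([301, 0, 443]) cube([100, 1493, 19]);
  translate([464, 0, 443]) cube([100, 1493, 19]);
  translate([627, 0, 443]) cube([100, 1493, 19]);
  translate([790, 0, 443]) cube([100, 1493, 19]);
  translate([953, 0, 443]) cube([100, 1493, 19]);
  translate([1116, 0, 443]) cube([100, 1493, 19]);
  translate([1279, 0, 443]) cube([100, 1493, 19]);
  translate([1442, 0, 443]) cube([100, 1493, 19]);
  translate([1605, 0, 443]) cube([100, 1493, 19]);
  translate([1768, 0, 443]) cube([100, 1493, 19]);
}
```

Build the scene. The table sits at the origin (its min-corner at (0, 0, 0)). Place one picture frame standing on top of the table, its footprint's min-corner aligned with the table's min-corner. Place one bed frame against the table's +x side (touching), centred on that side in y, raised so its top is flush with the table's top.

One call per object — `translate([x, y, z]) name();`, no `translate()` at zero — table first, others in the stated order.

table();
translate([0, 0, 743]) picture_frame();
translate([979, -284, 246]) bed_frame();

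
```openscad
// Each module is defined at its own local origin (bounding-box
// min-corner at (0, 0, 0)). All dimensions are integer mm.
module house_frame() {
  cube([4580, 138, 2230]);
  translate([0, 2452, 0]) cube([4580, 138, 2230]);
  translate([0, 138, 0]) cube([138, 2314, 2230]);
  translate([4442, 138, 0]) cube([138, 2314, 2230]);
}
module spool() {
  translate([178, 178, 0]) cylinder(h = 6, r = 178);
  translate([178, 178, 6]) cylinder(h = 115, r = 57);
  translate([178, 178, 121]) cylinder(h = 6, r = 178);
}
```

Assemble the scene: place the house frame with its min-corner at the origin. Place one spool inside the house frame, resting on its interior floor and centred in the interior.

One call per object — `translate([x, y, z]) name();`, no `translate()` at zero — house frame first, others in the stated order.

house_frame();
translate([2112, 1117, 0]) spool();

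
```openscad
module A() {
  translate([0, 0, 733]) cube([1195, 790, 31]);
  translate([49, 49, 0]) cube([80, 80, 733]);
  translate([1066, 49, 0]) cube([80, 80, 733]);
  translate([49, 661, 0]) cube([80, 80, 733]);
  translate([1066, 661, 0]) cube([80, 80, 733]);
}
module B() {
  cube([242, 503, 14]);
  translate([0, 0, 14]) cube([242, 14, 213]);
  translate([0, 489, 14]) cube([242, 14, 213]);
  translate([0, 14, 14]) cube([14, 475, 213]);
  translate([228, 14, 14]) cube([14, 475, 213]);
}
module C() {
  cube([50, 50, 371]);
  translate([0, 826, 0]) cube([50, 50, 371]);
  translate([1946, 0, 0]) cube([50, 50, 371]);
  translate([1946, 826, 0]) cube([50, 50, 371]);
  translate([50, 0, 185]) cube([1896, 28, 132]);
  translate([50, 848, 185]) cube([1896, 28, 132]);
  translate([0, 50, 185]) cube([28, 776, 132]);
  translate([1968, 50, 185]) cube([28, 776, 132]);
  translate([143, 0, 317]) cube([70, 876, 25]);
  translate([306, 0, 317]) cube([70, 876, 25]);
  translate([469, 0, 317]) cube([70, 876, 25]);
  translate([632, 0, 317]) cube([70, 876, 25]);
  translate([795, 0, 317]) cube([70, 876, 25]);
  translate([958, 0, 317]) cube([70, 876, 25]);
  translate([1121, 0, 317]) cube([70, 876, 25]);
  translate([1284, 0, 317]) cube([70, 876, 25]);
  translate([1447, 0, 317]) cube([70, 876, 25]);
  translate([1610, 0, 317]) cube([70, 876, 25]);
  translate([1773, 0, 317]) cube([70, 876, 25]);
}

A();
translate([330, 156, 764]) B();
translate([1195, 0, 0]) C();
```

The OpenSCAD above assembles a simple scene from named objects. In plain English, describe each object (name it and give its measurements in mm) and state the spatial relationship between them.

A is a table: top 1195 mm (x) × 790 mm (y), 31 mm thick, upper face at z = 764 mm, on four 80×80 mm square legs, each inset 49 mm from the nearest pair of top edges, running from z = 0 to the bottom of the top.

B is an open storage box with external size 242×503×227 mm and wall thickness 14 mm (the base is also 14 mm thick). The base covers the whole footprint; the four walls stand on the base, with the y-facing walls full-width and the x-facing walls fitting between their inner faces.

C is a bed frame 1996 mm long (x) by 876 mm wide (y). Four 50×50 mm corner posts, 371 mm tall, at the corners of the footprint. Four rails of 28 mm thickness and 132 mm height run between adjacent posts with their undersides at z = 185 mm, their outer faces flush with the outside of the frame (the two x-running rails run between the posts' inner faces; the two y-running rails run between the posts' inner faces). 11 slats, each 70 mm wide (x) and 25 mm thick, lie across the top of the two x-running rails, running the full 876 mm width of the frame in y; the slats are evenly spaced along x between the inner faces of the end posts with equal gaps (rounded down to the nearest mm) at the −x end and between each pair — any rounding remainder accumulates at the +x end.

The open box is on top of the table. The bed frame is against the table's +x side, with their −y faces flush.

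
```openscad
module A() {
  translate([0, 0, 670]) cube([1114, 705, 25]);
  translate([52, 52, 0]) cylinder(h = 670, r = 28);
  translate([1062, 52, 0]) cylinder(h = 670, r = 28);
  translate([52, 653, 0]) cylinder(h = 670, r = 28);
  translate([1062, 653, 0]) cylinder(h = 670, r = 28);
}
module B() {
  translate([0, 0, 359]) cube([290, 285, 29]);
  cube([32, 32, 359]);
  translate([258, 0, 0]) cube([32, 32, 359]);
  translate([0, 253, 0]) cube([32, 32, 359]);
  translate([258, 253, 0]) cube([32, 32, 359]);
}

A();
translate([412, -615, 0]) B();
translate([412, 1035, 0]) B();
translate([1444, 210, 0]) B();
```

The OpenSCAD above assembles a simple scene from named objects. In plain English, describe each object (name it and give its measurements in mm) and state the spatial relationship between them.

A is a rectangular dining table. The top is 1114×705×25 mm with its upper surface at z = 695 mm. It stands on four round legs of 56 mm diameter, each leg's bounding box inset 24 mm from the nearest pair of top edges, running from the floor to the underside of the top.

B is a four-legged stool. The seat is 290×285 mm, 29 mm thick, top at z = 388 mm. It stands on four square legs, each 32×32 mm in cross-section, from z = 0 to the seat underside, each flush with a corner of the seat.

Three stools sit around the table at the −y, +y, +x sides.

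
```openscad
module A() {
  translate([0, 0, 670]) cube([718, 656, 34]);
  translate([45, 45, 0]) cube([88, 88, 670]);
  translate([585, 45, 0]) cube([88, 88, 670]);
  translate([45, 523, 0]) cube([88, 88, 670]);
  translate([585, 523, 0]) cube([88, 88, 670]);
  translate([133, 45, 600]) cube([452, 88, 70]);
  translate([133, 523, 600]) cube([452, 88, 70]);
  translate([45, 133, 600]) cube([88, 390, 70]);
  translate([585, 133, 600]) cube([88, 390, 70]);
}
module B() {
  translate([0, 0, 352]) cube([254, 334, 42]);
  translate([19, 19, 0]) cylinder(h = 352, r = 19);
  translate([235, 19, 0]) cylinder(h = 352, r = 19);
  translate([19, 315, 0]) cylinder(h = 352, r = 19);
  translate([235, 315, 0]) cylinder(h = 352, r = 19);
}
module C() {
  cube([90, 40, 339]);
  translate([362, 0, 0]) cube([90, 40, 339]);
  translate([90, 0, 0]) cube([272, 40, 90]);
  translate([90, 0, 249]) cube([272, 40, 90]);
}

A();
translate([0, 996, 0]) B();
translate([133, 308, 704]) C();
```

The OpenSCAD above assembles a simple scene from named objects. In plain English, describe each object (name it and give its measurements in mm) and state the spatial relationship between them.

A is a table: top 718 mm (x) × 656 mm (y), 34 mm thick, upper face at z = 704 mm, on four 88×88 mm square legs, each inset 45 mm from the nearest pair of top edges, running from z = 0 to the bottom of the top. Four apron rails, 88 mm thick and 70 mm tall, run between adjacent legs with their top edges flush with the underside of the top and their outer faces flush with the legs' outer faces.

B is a four-legged stool. The seat is a 254×334×42 mm slab whose top surface is at z = 394 mm; four round legs, each 38 mm in diameter, run from the floor (z = 0) to the underside of the seat, each leg's axis is inset half a diameter from the nearest pair of seat edges (so the leg's bounding box is flush with the corner).

C is a picture frame with a 272×159 mm rectangular opening (x by z) and a uniform 90 mm border on every side. Frame depth is 40 mm along y. It is built from two vertical stiles running the full outside height and two horizontal rails spanning the gap between the stiles.

The stool is on the floor beside the table on its +y side. The picture frame is on top of the table, centred.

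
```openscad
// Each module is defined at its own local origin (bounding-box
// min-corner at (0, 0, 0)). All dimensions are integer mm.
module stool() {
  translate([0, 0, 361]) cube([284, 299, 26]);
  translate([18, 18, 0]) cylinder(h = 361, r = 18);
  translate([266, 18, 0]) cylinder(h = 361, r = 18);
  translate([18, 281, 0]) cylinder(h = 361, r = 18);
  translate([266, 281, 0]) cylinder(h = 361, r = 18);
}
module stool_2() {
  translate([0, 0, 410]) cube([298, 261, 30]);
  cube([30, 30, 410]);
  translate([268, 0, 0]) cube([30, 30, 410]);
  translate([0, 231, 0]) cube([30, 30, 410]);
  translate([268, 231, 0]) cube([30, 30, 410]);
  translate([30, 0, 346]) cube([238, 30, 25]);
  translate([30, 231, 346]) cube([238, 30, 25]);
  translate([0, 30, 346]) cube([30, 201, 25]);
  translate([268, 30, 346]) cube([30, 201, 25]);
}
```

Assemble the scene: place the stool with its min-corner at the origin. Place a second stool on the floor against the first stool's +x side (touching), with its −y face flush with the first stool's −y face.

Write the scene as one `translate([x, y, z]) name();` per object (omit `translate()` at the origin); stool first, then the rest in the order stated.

stool();
translate([284, 0, 0]) stool_2();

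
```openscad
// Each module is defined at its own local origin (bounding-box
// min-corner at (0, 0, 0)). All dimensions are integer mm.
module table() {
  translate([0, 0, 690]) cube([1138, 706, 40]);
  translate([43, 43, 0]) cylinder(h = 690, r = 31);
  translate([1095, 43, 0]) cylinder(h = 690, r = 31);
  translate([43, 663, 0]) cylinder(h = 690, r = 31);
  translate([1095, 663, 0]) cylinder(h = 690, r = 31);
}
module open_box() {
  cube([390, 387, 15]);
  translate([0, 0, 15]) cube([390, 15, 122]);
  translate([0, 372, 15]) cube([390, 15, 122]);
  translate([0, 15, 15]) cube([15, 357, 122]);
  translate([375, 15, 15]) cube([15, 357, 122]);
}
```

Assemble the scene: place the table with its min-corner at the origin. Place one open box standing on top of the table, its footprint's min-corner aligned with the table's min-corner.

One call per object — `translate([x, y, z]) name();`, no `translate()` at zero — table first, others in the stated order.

table();
translate([0, 0, 730]) open_box();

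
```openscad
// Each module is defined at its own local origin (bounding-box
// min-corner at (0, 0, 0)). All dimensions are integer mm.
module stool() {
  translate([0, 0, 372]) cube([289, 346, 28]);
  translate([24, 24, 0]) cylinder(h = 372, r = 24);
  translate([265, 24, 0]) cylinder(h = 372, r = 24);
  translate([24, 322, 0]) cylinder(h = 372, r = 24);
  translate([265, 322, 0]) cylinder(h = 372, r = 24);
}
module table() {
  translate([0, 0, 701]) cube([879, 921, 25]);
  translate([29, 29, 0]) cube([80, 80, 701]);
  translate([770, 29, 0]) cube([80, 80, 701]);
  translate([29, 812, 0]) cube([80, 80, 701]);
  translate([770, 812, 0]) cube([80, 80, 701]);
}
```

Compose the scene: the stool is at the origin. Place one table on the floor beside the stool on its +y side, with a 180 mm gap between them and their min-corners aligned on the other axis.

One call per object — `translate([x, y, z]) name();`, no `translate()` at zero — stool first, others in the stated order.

stool();
translate([0, 526, 0]) table();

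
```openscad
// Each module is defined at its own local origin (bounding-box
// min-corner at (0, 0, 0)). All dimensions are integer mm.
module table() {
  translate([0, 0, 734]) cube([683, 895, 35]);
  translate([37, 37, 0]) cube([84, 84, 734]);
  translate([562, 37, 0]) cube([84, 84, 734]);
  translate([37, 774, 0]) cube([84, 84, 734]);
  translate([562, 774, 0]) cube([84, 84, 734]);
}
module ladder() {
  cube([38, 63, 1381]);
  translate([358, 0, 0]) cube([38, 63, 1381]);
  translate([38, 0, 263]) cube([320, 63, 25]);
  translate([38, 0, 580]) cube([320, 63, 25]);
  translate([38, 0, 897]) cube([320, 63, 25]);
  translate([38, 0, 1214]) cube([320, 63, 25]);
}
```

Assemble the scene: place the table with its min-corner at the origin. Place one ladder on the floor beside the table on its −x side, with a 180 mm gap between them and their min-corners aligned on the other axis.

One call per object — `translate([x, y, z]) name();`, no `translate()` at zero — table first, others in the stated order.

table();
translate([-576, 0, 0]) ladder();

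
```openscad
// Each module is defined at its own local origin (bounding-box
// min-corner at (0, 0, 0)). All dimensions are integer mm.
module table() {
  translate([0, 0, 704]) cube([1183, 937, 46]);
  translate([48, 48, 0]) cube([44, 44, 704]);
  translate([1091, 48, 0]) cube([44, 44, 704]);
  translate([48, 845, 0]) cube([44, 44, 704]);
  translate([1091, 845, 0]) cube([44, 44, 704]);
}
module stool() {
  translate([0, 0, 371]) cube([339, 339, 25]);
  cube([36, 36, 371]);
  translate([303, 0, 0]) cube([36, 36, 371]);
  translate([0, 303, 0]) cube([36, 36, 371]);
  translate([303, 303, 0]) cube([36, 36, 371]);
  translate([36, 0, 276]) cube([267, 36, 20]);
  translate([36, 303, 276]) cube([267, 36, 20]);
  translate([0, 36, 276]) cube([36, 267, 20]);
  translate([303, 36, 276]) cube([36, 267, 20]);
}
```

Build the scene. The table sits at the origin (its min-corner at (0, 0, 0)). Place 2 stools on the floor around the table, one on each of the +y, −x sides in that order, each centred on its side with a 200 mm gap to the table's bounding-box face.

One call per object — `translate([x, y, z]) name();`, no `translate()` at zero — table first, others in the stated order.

table();
translate([422, 1137, 0]) stool();
translate([-539, 299, 0]) stool();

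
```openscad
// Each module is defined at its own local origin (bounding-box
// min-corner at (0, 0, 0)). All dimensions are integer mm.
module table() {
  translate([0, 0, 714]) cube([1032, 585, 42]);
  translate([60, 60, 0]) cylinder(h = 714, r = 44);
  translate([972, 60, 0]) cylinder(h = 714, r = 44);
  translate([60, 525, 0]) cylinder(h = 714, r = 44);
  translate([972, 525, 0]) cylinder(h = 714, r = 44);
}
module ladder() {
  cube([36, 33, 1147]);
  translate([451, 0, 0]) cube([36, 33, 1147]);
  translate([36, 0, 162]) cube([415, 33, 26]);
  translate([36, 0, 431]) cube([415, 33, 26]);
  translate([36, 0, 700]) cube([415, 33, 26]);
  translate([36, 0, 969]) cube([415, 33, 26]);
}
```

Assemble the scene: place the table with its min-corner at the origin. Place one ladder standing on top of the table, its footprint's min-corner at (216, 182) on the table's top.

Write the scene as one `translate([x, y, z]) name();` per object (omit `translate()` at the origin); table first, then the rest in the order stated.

table();
translate([216, 182, 756]) ladder();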